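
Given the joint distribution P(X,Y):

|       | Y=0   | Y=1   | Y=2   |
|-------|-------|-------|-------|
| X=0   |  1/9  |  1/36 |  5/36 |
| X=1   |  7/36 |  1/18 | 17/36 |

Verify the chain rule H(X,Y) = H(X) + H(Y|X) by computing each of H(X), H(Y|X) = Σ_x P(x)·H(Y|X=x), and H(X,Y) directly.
H(X) = 0.8524 bits, H(Y|X) = 1.2412 bits, H(X,Y) = 2.0936 bits

Marginal of X (row sums):
  P(X=0) = 1/9 + 1/36 + 5/36 = 5/18
  P(X=1) = 7/36 + 1/18 + 17/36 = 13/18
H(X) = -[(5/18)·log₂(5/18) + (13/18)·log₂(13/18)]
  = 0.51333 + 0.33907 = 0.8524 bits

H(Y|X) = Σ_x P(x)·H(Y|X=x):
  X=0: P(X=0) = 5/18, P(Y|X=0) = (2/5, 1/10, 1/2) → H(Y|X=0) = 1.36096
  X=1: P(X=1) = 13/18, P(Y|X=1) = (7/26, 1/13, 17/26) → H(Y|X=1) = 1.19512
H(Y|X) = (5/18)·1.36096 + (13/18)·1.19512 = 1.2412 bits

H(X,Y) = -Σ_{x,y} P(x,y) log₂ P(x,y). Per-cell terms -P(x,y)·log₂P(x,y):
  X=0: 0.35221, 0.14361, 0.39556
  X=1: 0.45939, 0.23166, 0.51116
Sum of the 6 terms: H(X,Y) = 2.0936 bits

Chain rule check:
  H(X) + H(Y|X) = 0.8524 + 1.2412 = 2.0936 bits
  H(X,Y) = 2.0936 bits
✓ Chain rule verified.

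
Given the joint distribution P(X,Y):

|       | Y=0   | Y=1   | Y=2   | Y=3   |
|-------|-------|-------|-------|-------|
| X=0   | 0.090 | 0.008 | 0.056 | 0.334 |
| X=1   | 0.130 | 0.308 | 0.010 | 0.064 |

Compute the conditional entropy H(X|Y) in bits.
0.5623 bits

H(X|Y) = H(X,Y) - H(Y)

H(X,Y) = -Σ_{x,y} P(x,y) log₂ P(x,y). Per-cell terms -P(x,y)·log₂P(x,y):
  X=0: 0.312654, 0.055726, 0.232872, 0.528415
  X=1: 0.382644, 0.523291, 0.066439, 0.253810
Sum of the 8 terms: H(X,Y) = 2.35585 bits

Marginal of Y (column sums):
  P(Y=0) = 0.090 + 0.130 = 0.220
  P(Y=1) = 0.008 + 0.308 = 0.316
  P(Y=2) = 0.056 + 0.010 = 0.066
  P(Y=3) = 0.334 + 0.064 = 0.398
H(Y) = -[0.220·log₂(0.220) + 0.316·log₂(0.316) + 0.066·log₂(0.066) + 0.398·log₂(0.398)]
  = 0.480573 + 0.525193 + 0.258812 + 0.529006 = 1.79358 bits

H(X|Y) = H(X,Y) - H(Y) = 2.35585 - 1.79358 = 0.5623 bits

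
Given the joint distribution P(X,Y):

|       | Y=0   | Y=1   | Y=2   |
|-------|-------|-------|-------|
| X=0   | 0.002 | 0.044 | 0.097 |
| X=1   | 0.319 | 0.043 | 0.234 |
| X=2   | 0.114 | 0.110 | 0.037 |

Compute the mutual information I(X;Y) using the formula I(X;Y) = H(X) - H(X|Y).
0.2294 bits

I(X;Y) = H(X) - H(X|Y)

Marginal of X (row sums):
  P(X=0) = 0.002 + 0.044 + 0.097 = 0.143
  P(X=1) = 0.319 + 0.043 + 0.234 = 0.596
  P(X=2) = 0.114 + 0.110 + 0.037 = 0.261
H(X) = -[0.143·log₂(0.143) + 0.596·log₂(0.596) + 0.261·log₂(0.261)]
  = 0.4012 + 0.4450 + 0.5058 = 1.3520 bits

Marginal of Y (column sums):
  P(Y=0) = 0.002 + 0.319 + 0.114 = 0.435
  P(Y=1) = 0.044 + 0.043 + 0.110 = 0.197
  P(Y=2) = 0.097 + 0.234 + 0.037 = 0.368
H(X|Y) = Σ_y P(y)·H(X|Y=y):
  Y=0: P(Y=0) = 0.435, P(X|Y=0) = (2/435, 11/15, 38/145) → H(X|Y=0) = 0.8701
  Y=1: P(Y=1) = 0.197, P(X|Y=1) = (44/197, 43/197, 110/197) → H(X|Y=1) = 1.4317
  Y=2: P(Y=2) = 0.368, P(X|Y=2) = (97/368, 117/184, 37/368) → H(X|Y=2) = 1.2556
H(X|Y) = 0.435·0.8701 + 0.197·1.4317 + 0.368·1.2556 = 1.1226 bits

I(X;Y) = H(X) - H(X|Y) = 1.3520 - 1.1226 = 0.2294 bits

Cross-check via I(X;Y) = H(X) + H(Y) - H(X,Y): computing H(Y) from the column sums and H(X,Y) from the 9 cells in the same way gives H(Y) = 1.5149 bits and H(X,Y) = 2.6375 bits, so
I(X;Y) = 1.3520 + 1.5149 - 2.6375 = 0.2294 bits ✓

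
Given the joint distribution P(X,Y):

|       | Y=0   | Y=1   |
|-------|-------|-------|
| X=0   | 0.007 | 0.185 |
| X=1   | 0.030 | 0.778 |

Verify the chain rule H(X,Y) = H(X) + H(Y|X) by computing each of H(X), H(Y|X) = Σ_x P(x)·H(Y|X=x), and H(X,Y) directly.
H(X) = 0.7056 bits, H(Y|X) = 0.2284 bits, H(X,Y) = 0.9340 bits

Marginal of X (row sums):
  P(X=0) = 0.007 + 0.185 = 0.192
  P(X=1) = 0.030 + 0.778 = 0.808
H(X) = -[0.192·log₂(0.192) + 0.808·log₂(0.808)]
  = 0.45712 + 0.24852 = 0.7056 bits

H(Y|X) = Σ_x P(x)·H(Y|X=x):
  X=0: P(X=0) = 0.192, P(Y|X=0) = (7/192, 185/192) → H(Y|X=0) = 0.22581
  X=1: P(X=1) = 0.808, P(Y|X=1) = (15/404, 389/404) → H(Y|X=1) = 0.22897
H(Y|X) = 0.192·0.22581 + 0.808·0.22897 = 0.2284 bits

H(X,Y) = -Σ_{x,y} P(x,y) log₂ P(x,y). Per-cell terms -P(x,y)·log₂P(x,y):
  X=0: 0.05011, 0.45036
  X=1: 0.15177, 0.28176
Sum of the 4 terms: H(X,Y) = 0.9340 bits

Chain rule check:
  H(X) + H(Y|X) = 0.7056 + 0.2284 = 0.9340 bits
  H(X,Y) = 0.9340 bits
✓ Chain rule verified.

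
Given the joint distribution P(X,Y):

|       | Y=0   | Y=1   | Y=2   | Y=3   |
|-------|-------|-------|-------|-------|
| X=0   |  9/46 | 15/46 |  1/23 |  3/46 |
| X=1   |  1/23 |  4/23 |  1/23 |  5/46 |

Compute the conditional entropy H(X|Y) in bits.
0.8826 bits

H(X|Y) = H(X,Y) - H(Y)

H(X,Y) = -Σ_{x,y} P(x,y) log₂ P(x,y). Per-cell terms -P(x,y)·log₂P(x,y):
  X=0: 0.460494, 0.527175, 0.196677, 0.256865
  X=1: 0.196677, 0.438880, 0.196677, 0.348004
Sum of the 8 terms: H(X,Y) = 2.62145 bits

Marginal of Y (column sums):
  P(Y=0) = 9/46 + 1/23 = 11/46
  P(Y=1) = 15/46 + 4/23 = 1/2
  P(Y=2) = 1/23 + 1/23 = 2/23
  P(Y=3) = 3/46 + 5/46 = 4/23
H(Y) = -[(11/46)·log₂(11/46) + (1/2)·log₂(1/2) + (2/23)·log₂(2/23) + (4/23)·log₂(4/23)]
  = 0.493596 + 0.500000 + 0.306397 + 0.438880 = 1.73887 bits

H(X|Y) = H(X,Y) - H(Y) = 2.62145 - 1.73887 = 0.8826 bits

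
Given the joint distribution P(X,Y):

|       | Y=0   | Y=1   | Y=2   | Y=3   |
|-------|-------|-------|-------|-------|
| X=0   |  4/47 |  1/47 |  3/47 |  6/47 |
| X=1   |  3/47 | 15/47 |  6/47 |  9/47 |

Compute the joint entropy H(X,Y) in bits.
2.6682 bits

H(X,Y) = -Σ_{x,y} P(x,y) log₂ P(x,y). Per-cell terms -P(x,y)·log₂P(x,y):
  X=0: 0.3025, 0.1182, 0.2534, 0.3791
  X=1: 0.2534, 0.5259, 0.3791, 0.4566
Sum of the 8 terms: H(X,Y) = 2.6682 bits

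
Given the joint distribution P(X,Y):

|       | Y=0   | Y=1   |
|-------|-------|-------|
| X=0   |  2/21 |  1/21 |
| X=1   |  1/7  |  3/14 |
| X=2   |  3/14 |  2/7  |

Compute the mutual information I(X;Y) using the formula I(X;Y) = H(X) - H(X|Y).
0.0229 bits

I(X;Y) = H(X) - H(X|Y)

Marginal of X (row sums):
  P(X=0) = 2/21 + 1/21 = 1/7
  P(X=1) = 1/7 + 3/14 = 5/14
  P(X=2) = 3/14 + 2/7 = 1/2
H(X) = -[(1/7)·log₂(1/7) + (5/14)·log₂(5/14) + (1/2)·log₂(1/2)]
  = 0.4011 + 0.5305 + 0.5000 = 1.4316 bits

Marginal of Y (column sums):
  P(Y=0) = 2/21 + 1/7 + 3/14 = 19/42
  P(Y=1) = 1/21 + 3/14 + 2/7 = 23/42
H(X|Y) = Σ_y P(y)·H(X|Y=y):
  Y=0: P(Y=0) = 19/42, P(X|Y=0) = (4/19, 6/19, 9/19) → H(X|Y=0) = 1.5090
  Y=1: P(Y=1) = 23/42, P(X|Y=1) = (2/23, 9/23, 12/23) → H(X|Y=1) = 1.3258
H(X|Y) = (19/42)·1.5090 + (23/42)·1.3258 = 1.4087 bits

I(X;Y) = H(X) - H(X|Y) = 1.4316 - 1.4087 = 0.0229 bits

Cross-check via I(X;Y) = H(X) + H(Y) - H(X,Y): computing H(Y) from the column sums and H(X,Y) from the 6 cells in the same way gives H(Y) = 0.9934 bits and H(X,Y) = 2.4021 bits, so
I(X;Y) = 1.4316 + 0.9934 - 2.4021 = 0.0229 bits ✓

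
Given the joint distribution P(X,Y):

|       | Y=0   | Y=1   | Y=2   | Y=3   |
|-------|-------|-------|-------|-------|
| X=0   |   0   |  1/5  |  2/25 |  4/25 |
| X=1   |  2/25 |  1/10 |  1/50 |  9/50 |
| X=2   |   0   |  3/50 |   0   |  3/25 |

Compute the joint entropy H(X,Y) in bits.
2.9714 bits

H(X,Y) = -Σ_{x,y} P(x,y) log₂ P(x,y). Per-cell terms -P(x,y)·log₂P(x,y):
  X=0: 0.0000, 0.4644, 0.2915, 0.4230
  X=1: 0.2915, 0.3322, 0.1129, 0.4453
  X=2: 0.0000, 0.2435, 0.0000, 0.3671
  (cells with P = 0 contribute 0)
Sum of the 12 terms: H(X,Y) = 2.9714 bits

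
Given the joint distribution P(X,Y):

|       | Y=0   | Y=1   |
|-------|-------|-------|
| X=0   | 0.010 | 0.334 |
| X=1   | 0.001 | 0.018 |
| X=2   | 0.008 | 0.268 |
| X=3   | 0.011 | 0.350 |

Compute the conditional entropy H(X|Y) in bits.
1.6813 bits

H(X|Y) = H(X,Y) - H(Y)

H(X,Y) = -Σ_{x,y} P(x,y) log₂ P(x,y). Per-cell terms -P(x,y)·log₂P(x,y):
  X=0: 0.06644, 0.52841
  X=1: 0.00997, 0.10433
  X=2: 0.05573, 0.50912
  X=3: 0.07157, 0.53010
Sum of the 8 terms: H(X,Y) = 1.8757 bits

Marginal of Y (column sums):
  P(Y=0) = 0.010 + 0.001 + 0.008 + 0.011 = 0.030
  P(Y=1) = 0.334 + 0.018 + 0.268 + 0.350 = 0.970
H(Y) = -[0.030·log₂(0.030) + 0.970·log₂(0.970)]
  = 0.15177 + 0.04263 = 0.1944 bits

H(X|Y) = H(X,Y) - H(Y) = 1.8757 - 0.1944 = 1.6813 bits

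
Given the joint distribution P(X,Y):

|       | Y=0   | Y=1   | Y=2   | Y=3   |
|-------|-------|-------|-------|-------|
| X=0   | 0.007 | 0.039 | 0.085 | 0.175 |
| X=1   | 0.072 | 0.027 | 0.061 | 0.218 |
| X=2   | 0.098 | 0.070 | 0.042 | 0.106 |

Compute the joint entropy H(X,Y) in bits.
3.2465 bits

H(X,Y) = -Σ_{x,y} P(x,y) log₂ P(x,y). Per-cell terms -P(x,y)·log₂P(x,y):
  X=0: 0.0501, 0.1825, 0.3023, 0.4401
  X=1: 0.2733, 0.1407, 0.2461, 0.4791
  X=2: 0.3284, 0.2686, 0.1921, 0.3432
Sum of the 12 terms: H(X,Y) = 3.2465 bits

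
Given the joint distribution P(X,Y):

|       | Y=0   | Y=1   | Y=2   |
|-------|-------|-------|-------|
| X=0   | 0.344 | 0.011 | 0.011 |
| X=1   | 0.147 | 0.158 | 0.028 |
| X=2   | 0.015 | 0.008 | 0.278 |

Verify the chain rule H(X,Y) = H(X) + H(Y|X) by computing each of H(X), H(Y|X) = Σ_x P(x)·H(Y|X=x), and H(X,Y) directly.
H(X) = 1.5804 bits, H(Y|X) = 0.7240 bits, H(X,Y) = 2.3044 bits

Marginal of X (row sums):
  P(X=0) = 0.344 + 0.011 + 0.011 = 0.366
  P(X=1) = 0.147 + 0.158 + 0.028 = 0.333
  P(X=2) = 0.015 + 0.008 + 0.278 = 0.301
H(X) = -[0.366·log₂(0.366) + 0.333·log₂(0.333) + 0.301·log₂(0.301)]
  = 0.5307 + 0.5283 + 0.5214 = 1.5804 bits

H(Y|X) = Σ_x P(x)·H(Y|X=x):
  X=0: P(X=0) = 0.366, P(Y|X=0) = (172/183, 11/366, 11/366) → H(Y|X=0) = 0.3880
  X=1: P(X=1) = 0.333, P(Y|X=1) = (49/111, 158/333, 28/333) → H(Y|X=1) = 1.3315
  X=2: P(X=2) = 0.301, P(Y|X=2) = (15/301, 8/301, 278/301) → H(Y|X=2) = 0.4606
H(Y|X) = 0.366·0.3880 + 0.333·1.3315 + 0.301·0.4606 = 0.7240 bits

H(X,Y) = -Σ_{x,y} P(x,y) log₂ P(x,y). Per-cell terms -P(x,y)·log₂P(x,y):
  X=0: 0.5296, 0.0716, 0.0716
  X=1: 0.4066, 0.4206, 0.1444
  X=2: 0.0909, 0.0557, 0.5134
Sum of the 9 terms: H(X,Y) = 2.3044 bits

Chain rule check:
  H(X) + H(Y|X) = 1.5804 + 0.7240 = 2.3044 bits
  H(X,Y) = 2.3044 bits
✓ Chain rule verified.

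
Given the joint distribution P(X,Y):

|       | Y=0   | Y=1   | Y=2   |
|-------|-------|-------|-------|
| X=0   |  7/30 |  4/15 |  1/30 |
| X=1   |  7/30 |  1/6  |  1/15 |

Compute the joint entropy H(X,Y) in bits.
2.3431 bits

H(X,Y) = -Σ_{x,y} P(x,y) log₂ P(x,y). Per-cell terms -P(x,y)·log₂P(x,y):
  X=0: 0.48989, 0.50850, 0.16356
  X=1: 0.48989, 0.43083, 0.26046
Sum of the 6 terms: H(X,Y) = 2.3431 bits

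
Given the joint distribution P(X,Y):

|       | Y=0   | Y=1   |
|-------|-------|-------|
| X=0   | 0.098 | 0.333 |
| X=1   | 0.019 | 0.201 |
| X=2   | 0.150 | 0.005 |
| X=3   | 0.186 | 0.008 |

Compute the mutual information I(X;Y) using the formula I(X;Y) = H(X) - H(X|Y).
0.4870 bits

I(X;Y) = H(X) - H(X|Y)

Marginal of X (row sums):
  P(X=0) = 0.098 + 0.333 = 0.431
  P(X=1) = 0.019 + 0.201 = 0.220
  P(X=2) = 0.150 + 0.005 = 0.155
  P(X=3) = 0.186 + 0.008 = 0.194
H(X) = -[0.431·log₂(0.431) + 0.220·log₂(0.220) + 0.155·log₂(0.155) + 0.194·log₂(0.194)]
  = 0.5233 + 0.4806 + 0.4169 + 0.4590 = 1.8798 bits

Marginal of Y (column sums):
  P(Y=0) = 0.098 + 0.019 + 0.150 + 0.186 = 0.453
  P(Y=1) = 0.333 + 0.201 + 0.005 + 0.008 = 0.547
H(X|Y) = Σ_y P(y)·H(X|Y=y):
  Y=0: P(Y=0) = 0.453, P(X|Y=0) = (98/453, 19/453, 50/151, 62/151) → H(X|Y=0) = 1.7250
  Y=1: P(Y=1) = 0.547, P(X|Y=1) = (333/547, 201/547, 5/547, 8/547) → H(X|Y=1) = 1.1177
H(X|Y) = 0.453·1.7250 + 0.547·1.1177 = 1.3928 bits

I(X;Y) = H(X) - H(X|Y) = 1.8798 - 1.3928 = 0.4870 bits

Cross-check via I(X;Y) = H(X) + H(Y) - H(X,Y): computing H(Y) from the column sums and H(X,Y) from the 8 cells in the same way gives H(Y) = 0.9936 bits and H(X,Y) = 2.3864 bits, so
I(X;Y) = 1.8798 + 0.9936 - 2.3864 = 0.4870 bits ✓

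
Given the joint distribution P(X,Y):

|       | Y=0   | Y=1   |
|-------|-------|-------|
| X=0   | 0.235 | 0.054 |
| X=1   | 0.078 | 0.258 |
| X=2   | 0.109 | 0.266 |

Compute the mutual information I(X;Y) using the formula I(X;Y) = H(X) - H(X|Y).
0.1928 bits

I(X;Y) = H(X) - H(X|Y)

Marginal of X (row sums):
  P(X=0) = 0.235 + 0.054 = 0.289
  P(X=1) = 0.078 + 0.258 = 0.336
  P(X=2) = 0.109 + 0.266 = 0.375
H(X) = -[0.289·log₂(0.289) + 0.336·log₂(0.336) + 0.375·log₂(0.375)]
  = 0.51756 + 0.52868 + 0.53064 = 1.57688 bits

Marginal of Y (column sums):
  P(Y=0) = 0.235 + 0.078 + 0.109 = 0.422
  P(Y=1) = 0.054 + 0.258 + 0.266 = 0.578
H(X|Y) = Σ_y P(y)·H(X|Y=y):
  Y=0: P(Y=0) = 0.422, P(X|Y=0) = (235/422, 39/211, 109/422) → H(X|Y=0) = 1.42495
  Y=1: P(Y=1) = 0.578, P(X|Y=1) = (27/289, 129/289, 133/289) → H(X|Y=1) = 1.35422
H(X|Y) = 0.422·1.42495 + 0.578·1.35422 = 1.38407 bits

I(X;Y) = H(X) - H(X|Y) = 1.57688 - 1.38407 = 0.1928 bits

Cross-check via I(X;Y) = H(X) + H(Y) - H(X,Y): computing H(Y) from the column sums and H(X,Y) from the 6 cells in the same way gives H(Y) = 0.98237 bits and H(X,Y) = 2.36644 bits, so
I(X;Y) = 1.57688 + 0.98237 - 2.36644 = 0.1928 bits ✓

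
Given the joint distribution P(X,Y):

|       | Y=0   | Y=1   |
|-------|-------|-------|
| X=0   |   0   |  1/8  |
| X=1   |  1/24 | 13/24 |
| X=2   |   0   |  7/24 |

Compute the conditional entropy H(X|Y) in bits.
1.3137 bits

H(X|Y) = H(X,Y) - H(Y)

H(X,Y) = -Σ_{x,y} P(x,y) log₂ P(x,y). Per-cell terms -P(x,y)·log₂P(x,y):
  X=0: 0.00000, 0.37500
  X=1: 0.19104, 0.47912
  X=2: 0.00000, 0.51847
  (cells with P = 0 contribute 0)
Sum of the 6 terms: H(X,Y) = 1.5636 bits

Marginal of Y (column sums):
  P(Y=0) = 0 + 1/24 + 0 = 1/24
  P(Y=1) = 1/8 + 13/24 + 7/24 = 23/24
H(Y) = -[(1/24)·log₂(1/24) + (23/24)·log₂(23/24)]
  = 0.19104 + 0.05884 = 0.2499 bits

H(X|Y) = H(X,Y) - H(Y) = 1.5636 - 0.2499 = 1.3137 bits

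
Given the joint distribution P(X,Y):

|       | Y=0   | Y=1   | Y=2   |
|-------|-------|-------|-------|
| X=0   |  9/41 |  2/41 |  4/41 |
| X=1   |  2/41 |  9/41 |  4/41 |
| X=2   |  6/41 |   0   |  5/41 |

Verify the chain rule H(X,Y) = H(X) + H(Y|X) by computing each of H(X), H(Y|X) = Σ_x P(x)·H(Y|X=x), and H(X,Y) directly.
H(X) = 1.5707 bits, H(Y|X) = 1.2459 bits, H(X,Y) = 2.8166 bits

Marginal of X (row sums):
  P(X=0) = 9/41 + 2/41 + 4/41 = 15/41
  P(X=1) = 2/41 + 9/41 + 4/41 = 15/41
  P(X=2) = 6/41 + 0 + 5/41 = 11/41
H(X) = -[(15/41)·log₂(15/41) + (15/41)·log₂(15/41) + (11/41)·log₂(11/41)]
  = 0.53073 + 0.53073 + 0.50925 = 1.5707 bits

H(Y|X) = Σ_x P(x)·H(Y|X=x):
  X=0: P(X=0) = 15/41, P(Y|X=0) = (3/5, 2/15, 4/15) → H(Y|X=0) = 1.33827
  X=1: P(X=1) = 15/41, P(Y|X=1) = (2/15, 3/5, 4/15) → H(Y|X=1) = 1.33827
  X=2: P(X=2) = 11/41, P(Y|X=2) = (6/11, 0, 5/11) → H(Y|X=2) = 0.99403
H(Y|X) = (15/41)·1.33827 + (15/41)·1.33827 + (11/41)·0.99403 = 1.2459 bits

H(X,Y) = -Σ_{x,y} P(x,y) log₂ P(x,y). Per-cell terms -P(x,y)·log₂P(x,y):
  X=0: 0.48021, 0.21256, 0.32757
  X=1: 0.21256, 0.48021, 0.32757
  X=2: 0.40574, 0.00000, 0.37020
  (cells with P = 0 contribute 0)
Sum of the 9 terms: H(X,Y) = 2.8166 bits

Chain rule check:
  H(X) + H(Y|X) = 1.5707 + 1.2459 = 2.8166 bits
  H(X,Y) = 2.8166 bits
✓ Chain rule verified.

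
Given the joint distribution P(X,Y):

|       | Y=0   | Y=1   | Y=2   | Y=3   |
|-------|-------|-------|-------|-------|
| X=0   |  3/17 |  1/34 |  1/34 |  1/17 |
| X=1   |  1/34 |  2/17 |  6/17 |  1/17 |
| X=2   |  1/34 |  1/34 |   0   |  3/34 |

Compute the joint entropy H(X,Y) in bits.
2.8732 bits

H(X,Y) = -Σ_{x,y} P(x,y) log₂ P(x,y). Per-cell terms -P(x,y)·log₂P(x,y):
  X=0: 0.44162, 0.14963, 0.14963, 0.24044
  X=1: 0.14963, 0.36323, 0.53029, 0.24044
  X=2: 0.14963, 0.14963, 0.00000, 0.30904
  (cells with P = 0 contribute 0)
Sum of the 12 terms: H(X,Y) = 2.8732 bits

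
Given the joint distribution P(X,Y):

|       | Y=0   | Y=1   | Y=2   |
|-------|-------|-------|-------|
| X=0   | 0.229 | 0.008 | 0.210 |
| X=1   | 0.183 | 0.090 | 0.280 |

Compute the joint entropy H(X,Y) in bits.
2.2908 bits

H(X,Y) = -Σ_{x,y} P(x,y) log₂ P(x,y). Per-cell terms -P(x,y)·log₂P(x,y):
  X=0: 0.4870, 0.0557, 0.4728
  X=1: 0.4484, 0.3127, 0.5142
Sum of the 6 terms: H(X,Y) = 2.2908 bits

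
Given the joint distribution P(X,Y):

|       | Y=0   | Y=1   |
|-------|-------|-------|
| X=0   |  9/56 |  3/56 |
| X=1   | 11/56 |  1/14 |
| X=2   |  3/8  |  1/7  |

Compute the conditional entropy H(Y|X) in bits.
0.8380 bits

H(Y|X) = H(X,Y) - H(X)

H(X,Y) = -Σ_{x,y} P(x,y) log₂ P(x,y). Per-cell terms -P(x,y)·log₂P(x,y):
  X=0: 0.42387, 0.22620
  X=1: 0.46120, 0.27195
  X=2: 0.53064, 0.40105
Sum of the 6 terms: H(X,Y) = 2.3149 bits

Marginal of X (row sums):
  P(X=0) = 9/56 + 3/56 = 3/14
  P(X=1) = 11/56 + 1/14 = 15/56
  P(X=2) = 3/8 + 1/7 = 29/56
H(X) = -[(3/14)·log₂(3/14) + (15/56)·log₂(15/56) + (29/56)·log₂(29/56)]
  = 0.47623 + 0.50905 + 0.49164 = 1.4769 bits

H(Y|X) = H(X,Y) - H(X) = 2.3149 - 1.4769 = 0.8380 bits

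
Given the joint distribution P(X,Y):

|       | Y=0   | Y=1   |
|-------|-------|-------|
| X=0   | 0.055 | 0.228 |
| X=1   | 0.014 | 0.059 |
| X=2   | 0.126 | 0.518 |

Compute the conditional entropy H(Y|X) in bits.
0.7118 bits

H(Y|X) = H(X,Y) - H(X)

H(X,Y) = -Σ_{x,y} P(x,y) log₂ P(x,y). Per-cell terms -P(x,y)·log₂P(x,y):
  X=0: 0.2301, 0.4863
  X=1: 0.0862, 0.2409
  X=2: 0.3766, 0.4916
Sum of the 6 terms: H(X,Y) = 1.9117 bits

Marginal of X (row sums):
  P(X=0) = 0.055 + 0.228 = 0.283
  P(X=1) = 0.014 + 0.059 = 0.073
  P(X=2) = 0.126 + 0.518 = 0.644
H(X) = -[0.283·log₂(0.283) + 0.073·log₂(0.073) + 0.644·log₂(0.644)]
  = 0.5154 + 0.2756 + 0.4089 = 1.1999 bits

H(Y|X) = H(X,Y) - H(X) = 1.9117 - 1.1999 = 0.7118 bits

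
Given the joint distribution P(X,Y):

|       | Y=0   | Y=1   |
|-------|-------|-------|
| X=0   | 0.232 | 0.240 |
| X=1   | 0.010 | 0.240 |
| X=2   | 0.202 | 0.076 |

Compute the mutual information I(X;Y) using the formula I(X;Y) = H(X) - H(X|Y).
0.2232 bits

I(X;Y) = H(X) - H(X|Y)

Marginal of X (row sums):
  P(X=0) = 0.232 + 0.240 = 0.472
  P(X=1) = 0.010 + 0.240 = 0.250
  P(X=2) = 0.202 + 0.076 = 0.278
H(X) = -[0.472·log₂(0.472) + 0.250·log₂(0.250) + 0.278·log₂(0.278)]
  = 0.51124 + 0.50000 + 0.51342 = 1.5247 bits

Marginal of Y (column sums):
  P(Y=0) = 0.232 + 0.010 + 0.202 = 0.444
  P(Y=1) = 0.240 + 0.240 + 0.076 = 0.556
H(X|Y) = Σ_y P(y)·H(X|Y=y):
  Y=0: P(Y=0) = 0.444, P(X|Y=0) = (58/111, 5/222, 101/222) → H(X|Y=0) = 1.12948
  Y=1: P(Y=1) = 0.556, P(X|Y=1) = (60/139, 60/139, 19/139) → H(X|Y=1) = 1.43882
H(X|Y) = 0.444·1.12948 + 0.556·1.43882 = 1.3015 bits

I(X;Y) = H(X) - H(X|Y) = 1.5247 - 1.3015 = 0.2232 bits

Cross-check via I(X;Y) = H(X) + H(Y) - H(X,Y): computing H(Y) from the column sums and H(X,Y) from the 6 cells in the same way gives H(Y) = 0.9909 bits and H(X,Y) = 2.2924 bits, so
I(X;Y) = 1.5247 + 0.9909 - 2.2924 = 0.2232 bits ✓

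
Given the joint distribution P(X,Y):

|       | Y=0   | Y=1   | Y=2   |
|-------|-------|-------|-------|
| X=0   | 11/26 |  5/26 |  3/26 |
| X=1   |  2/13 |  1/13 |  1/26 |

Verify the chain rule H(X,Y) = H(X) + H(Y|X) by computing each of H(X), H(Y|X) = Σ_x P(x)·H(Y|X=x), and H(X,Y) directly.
H(X) = 0.8404 bits, H(Y|X) = 1.3825 bits, H(X,Y) = 2.2228 bits

Marginal of X (row sums):
  P(X=0) = 11/26 + 5/26 + 3/26 = 19/26
  P(X=1) = 2/13 + 1/13 + 1/26 = 7/26
H(X) = -[(19/26)·log₂(19/26) + (7/26)·log₂(7/26)]
  = 0.3307 + 0.5097 = 0.8404 bits

H(Y|X) = Σ_x P(x)·H(Y|X=x):
  X=0: P(X=0) = 19/26, P(Y|X=0) = (11/19, 5/19, 3/19) → H(Y|X=0) = 1.3838
  X=1: P(X=1) = 7/26, P(Y|X=1) = (4/7, 2/7, 1/7) → H(Y|X=1) = 1.3788
H(Y|X) = (19/26)·1.3838 + (7/26)·1.3788 = 1.3825 bits

H(X,Y) = -Σ_{x,y} P(x,y) log₂ P(x,y). Per-cell terms -P(x,y)·log₂P(x,y):
  X=0: 0.5250, 0.4574, 0.3595
  X=1: 0.4155, 0.2846, 0.1808
Sum of the 6 terms: H(X,Y) = 2.2228 bits

Chain rule check:
  H(X) + H(Y|X) = 0.8404 + 1.3825 = 2.2229 bits
  H(X,Y) = 2.2228 bits
✓ Chain rule verified (Δ = 0.0001 is 4-dp rounding noise: each of the three values was rounded independently).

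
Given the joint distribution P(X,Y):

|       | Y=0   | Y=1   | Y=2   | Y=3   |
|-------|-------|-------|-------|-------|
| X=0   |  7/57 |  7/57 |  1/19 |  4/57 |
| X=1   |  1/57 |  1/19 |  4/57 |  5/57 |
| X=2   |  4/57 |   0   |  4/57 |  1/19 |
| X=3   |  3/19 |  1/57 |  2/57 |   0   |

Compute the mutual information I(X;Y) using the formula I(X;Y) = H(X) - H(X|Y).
0.3043 bits

I(X;Y) = H(X) - H(X|Y)

Marginal of X (row sums):
  P(X=0) = 7/57 + 7/57 + 1/19 + 4/57 = 7/19
  P(X=1) = 1/57 + 1/19 + 4/57 + 5/57 = 13/57
  P(X=2) = 4/57 + 0 + 4/57 + 1/19 = 11/57
  P(X=3) = 3/19 + 1/57 + 2/57 + 0 = 4/19
H(X) = -[(7/19)·log₂(7/19) + (13/57)·log₂(13/57) + (11/57)·log₂(11/57) + (4/19)·log₂(4/19)]
  = 0.530737 + 0.486348 + 0.458036 + 0.473248 = 1.94837 bits

Marginal of Y (column sums):
  P(Y=0) = 7/57 + 1/57 + 4/57 + 3/19 = 7/19
  P(Y=1) = 7/57 + 1/19 + 0 + 1/57 = 11/57
  P(Y=2) = 1/19 + 4/57 + 4/57 + 2/57 = 13/57
  P(Y=3) = 4/57 + 5/57 + 1/19 + 0 = 4/19
H(X|Y) = Σ_y P(y)·H(X|Y=y):
  Y=0: P(Y=0) = 7/19, P(X|Y=0) = (1/3, 1/21, 4/21, 3/7) → H(X|Y=0) = 1.717041
  Y=1: P(Y=1) = 11/57, P(X|Y=1) = (7/11, 3/11, 0, 1/11) → H(X|Y=1) = 1.240671
  Y=2: P(Y=2) = 13/57, P(X|Y=2) = (3/13, 4/13, 4/13, 2/13) → H(X|Y=2) = 1.950064
  Y=3: P(Y=3) = 4/19, P(X|Y=3) = (1/3, 5/12, 1/4, 0) → H(X|Y=3) = 1.554585
H(X|Y) = (7/19)·1.717041 + (11/57)·1.240671 + (13/57)·1.950064 + (4/19)·1.554585 = 1.64405 bits

I(X;Y) = H(X) - H(X|Y) = 1.94837 - 1.64405 = 0.3043 bits

Cross-check via I(X;Y) = H(X) + H(Y) - H(X,Y): computing H(Y) from the column sums and H(X,Y) from the 16 cells in the same way gives H(Y) = 1.94837 bits and H(X,Y) = 3.59242 bits, so
I(X;Y) = 1.94837 + 1.94837 - 3.59242 = 0.3043 bits ✓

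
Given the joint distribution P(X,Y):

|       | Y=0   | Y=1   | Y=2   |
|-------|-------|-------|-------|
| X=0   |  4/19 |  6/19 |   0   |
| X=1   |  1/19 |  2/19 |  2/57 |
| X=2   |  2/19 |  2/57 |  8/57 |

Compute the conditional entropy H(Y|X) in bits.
1.1826 bits

H(Y|X) = H(X,Y) - H(X)

H(X,Y) = -Σ_{x,y} P(x,y) log₂ P(x,y). Per-cell terms -P(x,y)·log₂P(x,y):
  X=0: 0.4732, 0.5251, 0.0000
  X=1: 0.2236, 0.3419, 0.1696
  X=2: 0.3419, 0.1696, 0.3976
  (cells with P = 0 contribute 0)
Sum of the 9 terms: H(X,Y) = 2.6425 bits

Marginal of X (row sums):
  P(X=0) = 4/19 + 6/19 + 0 = 10/19
  P(X=1) = 1/19 + 2/19 + 2/57 = 11/57
  P(X=2) = 2/19 + 2/57 + 8/57 = 16/57
H(X) = -[(10/19)·log₂(10/19) + (11/57)·log₂(11/57) + (16/57)·log₂(16/57)]
  = 0.4874 + 0.4580 + 0.5145 = 1.4599 bits

H(Y|X) = H(X,Y) - H(X) = 2.6425 - 1.4599 = 1.1826 bits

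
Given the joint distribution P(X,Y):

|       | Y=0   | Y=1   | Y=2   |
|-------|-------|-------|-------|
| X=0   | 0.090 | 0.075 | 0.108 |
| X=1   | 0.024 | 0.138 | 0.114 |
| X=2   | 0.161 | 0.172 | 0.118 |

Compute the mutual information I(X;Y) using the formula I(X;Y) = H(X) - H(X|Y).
0.0685 bits

I(X;Y) = H(X) - H(X|Y)

Marginal of X (row sums):
  P(X=0) = 0.090 + 0.075 + 0.108 = 0.273
  P(X=1) = 0.024 + 0.138 + 0.114 = 0.276
  P(X=2) = 0.161 + 0.172 + 0.118 = 0.451
H(X) = -[0.273·log₂(0.273) + 0.276·log₂(0.276) + 0.451·log₂(0.451)]
  = 0.51134 + 0.51260 + 0.51811 = 1.54205 bits

Marginal of Y (column sums):
  P(Y=0) = 0.090 + 0.024 + 0.161 = 0.275
  P(Y=1) = 0.075 + 0.138 + 0.172 = 0.385
  P(Y=2) = 0.108 + 0.114 + 0.118 = 0.340
H(X|Y) = Σ_y P(y)·H(X|Y=y):
  Y=0: P(Y=0) = 0.275, P(X|Y=0) = (18/55, 24/275, 161/275) → H(X|Y=0) = 1.28662
  Y=1: P(Y=1) = 0.385, P(X|Y=1) = (15/77, 138/385, 172/385) → H(X|Y=1) = 1.50961
  Y=2: P(Y=2) = 0.340, P(X|Y=2) = (27/85, 57/170, 59/170) → H(X|Y=2) = 1.58401
H(X|Y) = 0.275·1.28662 + 0.385·1.50961 + 0.340·1.58401 = 1.47358 bits

I(X;Y) = H(X) - H(X|Y) = 1.54205 - 1.47358 = 0.0685 bits

Cross-check via I(X;Y) = H(X) + H(Y) - H(X,Y): computing H(Y) from the column sums and H(X,Y) from the 9 cells in the same way gives H(Y) = 1.57153 bits and H(X,Y) = 3.04512 bits, so
I(X;Y) = 1.54205 + 1.57153 - 3.04512 = 0.0685 bits ✓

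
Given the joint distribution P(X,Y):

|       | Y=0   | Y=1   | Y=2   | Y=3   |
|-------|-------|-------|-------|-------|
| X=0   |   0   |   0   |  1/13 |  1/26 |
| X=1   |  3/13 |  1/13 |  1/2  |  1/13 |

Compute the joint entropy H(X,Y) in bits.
2.0229 bits

H(X,Y) = -Σ_{x,y} P(x,y) log₂ P(x,y). Per-cell terms -P(x,y)·log₂P(x,y):
  X=0: 0.00000, 0.00000, 0.28465, 0.18079
  X=1: 0.48819, 0.28465, 0.50000, 0.28465
  (cells with P = 0 contribute 0)
Sum of the 8 terms: H(X,Y) = 2.0229 bits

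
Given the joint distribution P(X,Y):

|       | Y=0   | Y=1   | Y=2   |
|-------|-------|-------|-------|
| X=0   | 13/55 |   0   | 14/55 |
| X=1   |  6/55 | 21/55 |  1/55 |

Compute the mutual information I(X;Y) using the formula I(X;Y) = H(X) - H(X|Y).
0.5926 bits

I(X;Y) = H(X) - H(X|Y)

Marginal of X (row sums):
  P(X=0) = 13/55 + 0 + 14/55 = 27/55
  P(X=1) = 6/55 + 21/55 + 1/55 = 28/55
H(X) = -[(27/55)·log₂(27/55) + (28/55)·log₂(28/55)]
  = 0.5039 + 0.4959 = 0.9998 bits

Marginal of Y (column sums):
  P(Y=0) = 13/55 + 6/55 = 19/55
  P(Y=1) = 0 + 21/55 = 21/55
  P(Y=2) = 14/55 + 1/55 = 3/11
H(X|Y) = Σ_y P(y)·H(X|Y=y):
  Y=0: P(Y=0) = 19/55, P(X|Y=0) = (13/19, 6/19) → H(X|Y=0) = 0.8997
  Y=1: P(Y=1) = 21/55, P(X|Y=1) = (0, 1) → H(X|Y=1) = 0.0000
  Y=2: P(Y=2) = 3/11, P(X|Y=2) = (14/15, 1/15) → H(X|Y=2) = 0.3534
H(X|Y) = (19/55)·0.8997 + (21/55)·0.0000 + (3/11)·0.3534 = 0.4072 bits

I(X;Y) = H(X) - H(X|Y) = 0.9998 - 0.4072 = 0.5926 bits

Cross-check via I(X;Y) = H(X) + H(Y) - H(X,Y): computing H(Y) from the column sums and H(X,Y) from the 6 cells in the same way gives H(Y) = 1.5713 bits and H(X,Y) = 1.9785 bits, so
I(X;Y) = 0.9998 + 1.5713 - 1.9785 = 0.5926 bits ✓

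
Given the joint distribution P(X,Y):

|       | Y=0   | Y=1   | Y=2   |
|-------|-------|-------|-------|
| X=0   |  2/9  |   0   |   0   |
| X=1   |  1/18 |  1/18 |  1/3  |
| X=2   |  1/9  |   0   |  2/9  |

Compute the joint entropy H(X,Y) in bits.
2.3083 bits

H(X,Y) = -Σ_{x,y} P(x,y) log₂ P(x,y). Per-cell terms -P(x,y)·log₂P(x,y):
  X=0: 0.4822, 0.0000, 0.0000
  X=1: 0.2317, 0.2317, 0.5283
  X=2: 0.3522, 0.0000, 0.4822
  (cells with P = 0 contribute 0)
Sum of the 9 terms: H(X,Y) = 2.3083 bits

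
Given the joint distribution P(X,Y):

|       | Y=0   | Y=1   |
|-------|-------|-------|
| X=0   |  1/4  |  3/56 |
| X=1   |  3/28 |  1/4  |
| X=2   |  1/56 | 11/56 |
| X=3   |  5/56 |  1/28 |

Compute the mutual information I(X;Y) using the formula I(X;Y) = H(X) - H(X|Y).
0.2809 bits

I(X;Y) = H(X) - H(X|Y)

Marginal of X (row sums):
  P(X=0) = 1/4 + 3/56 = 17/56
  P(X=1) = 3/28 + 1/4 = 5/14
  P(X=2) = 1/56 + 11/56 = 3/14
  P(X=3) = 5/56 + 1/28 = 1/8
H(X) = -[(17/56)·log₂(17/56) + (5/14)·log₂(5/14) + (3/14)·log₂(3/14) + (1/8)·log₂(1/8)]
  = 0.5221 + 0.5305 + 0.4762 + 0.3750 = 1.9038 bits

Marginal of Y (column sums):
  P(Y=0) = 1/4 + 3/28 + 1/56 + 5/56 = 13/28
  P(Y=1) = 3/56 + 1/4 + 11/56 + 1/28 = 15/28
H(X|Y) = Σ_y P(y)·H(X|Y=y):
  Y=0: P(Y=0) = 13/28, P(X|Y=0) = (7/13, 3/13, 1/26, 5/26) → H(X|Y=0) = 1.6073
  Y=1: P(Y=1) = 15/28, P(X|Y=1) = (1/10, 7/15, 11/30, 1/15) → H(X|Y=1) = 1.6365
H(X|Y) = (13/28)·1.6073 + (15/28)·1.6365 = 1.6229 bits

I(X;Y) = H(X) - H(X|Y) = 1.9038 - 1.6229 = 0.2809 bits

Cross-check via I(X;Y) = H(X) + H(Y) - H(X,Y): computing H(Y) from the column sums and H(X,Y) from the 8 cells in the same way gives H(Y) = 0.9963 bits and H(X,Y) = 2.6192 bits, so
I(X;Y) = 1.9038 + 0.9963 - 2.6192 = 0.2809 bits ✓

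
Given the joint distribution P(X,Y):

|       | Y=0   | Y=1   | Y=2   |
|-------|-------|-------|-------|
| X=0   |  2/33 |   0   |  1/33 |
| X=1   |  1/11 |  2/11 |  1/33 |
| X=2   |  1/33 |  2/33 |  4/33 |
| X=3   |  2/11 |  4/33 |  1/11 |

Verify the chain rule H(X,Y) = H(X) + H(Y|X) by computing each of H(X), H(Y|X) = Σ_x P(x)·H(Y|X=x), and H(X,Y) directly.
H(X) = 1.8404 bits, H(Y|X) = 1.3698 bits, H(X,Y) = 3.2102 bits

Marginal of X (row sums):
  P(X=0) = 2/33 + 0 + 1/33 = 1/11
  P(X=1) = 1/11 + 2/11 + 1/33 = 10/33
  P(X=2) = 1/33 + 2/33 + 4/33 = 7/33
  P(X=3) = 2/11 + 4/33 + 1/11 = 13/33
H(X) = -[(1/11)·log₂(1/11) + (10/33)·log₂(10/33) + (7/33)·log₂(7/33) + (13/33)·log₂(13/33)]
  = 0.31449 + 0.52196 + 0.47452 + 0.52944 = 1.8404 bits

H(Y|X) = Σ_x P(x)·H(Y|X=x):
  X=0: P(X=0) = 1/11, P(Y|X=0) = (2/3, 0, 1/3) → H(Y|X=0) = 0.91830
  X=1: P(X=1) = 10/33, P(Y|X=1) = (3/10, 3/5, 1/10) → H(Y|X=1) = 1.29546
  X=2: P(X=2) = 7/33, P(Y|X=2) = (1/7, 2/7, 4/7) → H(Y|X=2) = 1.37878
  X=3: P(X=3) = 13/33, P(Y|X=3) = (6/13, 4/13, 3/13) → H(Y|X=3) = 1.52623
H(Y|X) = (1/11)·0.91830 + (10/33)·1.29546 + (7/33)·1.37878 + (13/33)·1.52623 = 1.3698 bits

H(X,Y) = -Σ_{x,y} P(x,y) log₂ P(x,y). Per-cell terms -P(x,y)·log₂P(x,y):
  X=0: 0.24511, 0.00000, 0.15286
  X=1: 0.31449, 0.44717, 0.15286
  X=2: 0.15286, 0.24511, 0.36902
  X=3: 0.44717, 0.36902, 0.31449
  (cells with P = 0 contribute 0)
Sum of the 12 terms: H(X,Y) = 3.2102 bits

Chain rule check:
  H(X) + H(Y|X) = 1.8404 + 1.3698 = 3.2102 bits
  H(X,Y) = 3.2102 bits
✓ Chain rule verified.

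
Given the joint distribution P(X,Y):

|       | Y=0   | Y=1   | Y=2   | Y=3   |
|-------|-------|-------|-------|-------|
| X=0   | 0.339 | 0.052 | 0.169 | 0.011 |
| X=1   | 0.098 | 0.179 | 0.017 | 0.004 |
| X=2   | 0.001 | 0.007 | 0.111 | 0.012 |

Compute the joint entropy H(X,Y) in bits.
2.6490 bits

H(X,Y) = -Σ_{x,y} P(x,y) log₂ P(x,y). Per-cell terms -P(x,y)·log₂P(x,y):
  X=0: 0.52906, 0.22180, 0.43347, 0.07157
  X=1: 0.32841, 0.44427, 0.09993, 0.03186
  X=2: 0.00997, 0.05011, 0.35202, 0.07657
Sum of the 12 terms: H(X,Y) = 2.6490 bits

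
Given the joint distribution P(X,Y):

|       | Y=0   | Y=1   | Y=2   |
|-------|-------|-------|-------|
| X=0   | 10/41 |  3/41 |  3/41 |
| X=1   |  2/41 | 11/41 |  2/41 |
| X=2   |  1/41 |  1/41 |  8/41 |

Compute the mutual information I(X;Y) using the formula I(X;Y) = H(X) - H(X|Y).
0.4343 bits

I(X;Y) = H(X) - H(X|Y)

Marginal of X (row sums):
  P(X=0) = 10/41 + 3/41 + 3/41 = 16/41
  P(X=1) = 2/41 + 11/41 + 2/41 = 15/41
  P(X=2) = 1/41 + 1/41 + 8/41 = 10/41
H(X) = -[(16/41)·log₂(16/41) + (15/41)·log₂(15/41) + (10/41)·log₂(10/41)]
  = 0.52978 + 0.53073 + 0.49649 = 1.5570 bits

Marginal of Y (column sums):
  P(Y=0) = 10/41 + 2/41 + 1/41 = 13/41
  P(Y=1) = 3/41 + 11/41 + 1/41 = 15/41
  P(Y=2) = 3/41 + 2/41 + 8/41 = 13/41
H(X|Y) = Σ_y P(y)·H(X|Y=y):
  Y=0: P(Y=0) = 13/41, P(X|Y=0) = (10/13, 2/13, 1/13) → H(X|Y=0) = 0.99126
  Y=1: P(Y=1) = 15/41, P(X|Y=1) = (1/5, 11/15, 1/15) → H(X|Y=1) = 1.05298
  Y=2: P(Y=2) = 13/41, P(X|Y=2) = (3/13, 2/13, 8/13) → H(X|Y=2) = 1.33468
H(X|Y) = (13/41)·0.99126 + (15/41)·1.05298 + (13/41)·1.33468 = 1.1227 bits

I(X;Y) = H(X) - H(X|Y) = 1.5570 - 1.1227 = 0.4343 bits

Cross-check via I(X;Y) = H(X) + H(Y) - H(X,Y): computing H(Y) from the column sums and H(X,Y) from the 9 cells in the same way gives H(Y) = 1.5816 bits and H(X,Y) = 2.7043 bits, so
I(X;Y) = 1.5570 + 1.5816 - 2.7043 = 0.4343 bits ✓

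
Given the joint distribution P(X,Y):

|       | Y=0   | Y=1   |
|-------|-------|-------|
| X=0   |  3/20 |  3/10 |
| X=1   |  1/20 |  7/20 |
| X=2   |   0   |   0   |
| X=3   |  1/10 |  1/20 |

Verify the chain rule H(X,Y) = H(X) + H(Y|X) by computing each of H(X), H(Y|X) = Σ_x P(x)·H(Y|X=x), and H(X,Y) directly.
H(X) = 1.4577 bits, H(Y|X) = 0.7684 bits, H(X,Y) = 2.2261 bits

Marginal of X (row sums):
  P(X=0) = 3/20 + 3/10 = 9/20
  P(X=1) = 1/20 + 7/20 = 2/5
  P(X=2) = 0 + 0 = 0
  P(X=3) = 1/10 + 1/20 = 3/20
H(X) = -[(9/20)·log₂(9/20) + (2/5)·log₂(2/5) + (3/20)·log₂(3/20)]   (outcomes with P = 0 contribute 0)
  = 0.5184 + 0.5288 + 0.4105 = 1.4577 bits

H(Y|X) = Σ_x P(x)·H(Y|X=x):
  X=0: P(X=0) = 9/20, P(Y|X=0) = (1/3, 2/3) → H(Y|X=0) = 0.9183
  X=1: P(X=1) = 2/5, P(Y|X=1) = (1/8, 7/8) → H(Y|X=1) = 0.5436
  X=2: P(X=2) = 0 → contributes 0
  X=3: P(X=3) = 3/20, P(Y|X=3) = (2/3, 1/3) → H(Y|X=3) = 0.9183
H(Y|X) = (9/20)·0.9183 + (2/5)·0.5436 + (3/20)·0.9183 = 0.7684 bits

H(X,Y) = -Σ_{x,y} P(x,y) log₂ P(x,y). Per-cell terms -P(x,y)·log₂P(x,y):
  X=0: 0.4105, 0.5211
  X=1: 0.2161, 0.5301
  X=2: 0.0000, 0.0000
  X=3: 0.3322, 0.2161
  (cells with P = 0 contribute 0)
Sum of the 8 terms: H(X,Y) = 2.2261 bits

Chain rule check:
  H(X) + H(Y|X) = 1.4577 + 0.7684 = 2.2261 bits
  H(X,Y) = 2.2261 bits
✓ Chain rule verified.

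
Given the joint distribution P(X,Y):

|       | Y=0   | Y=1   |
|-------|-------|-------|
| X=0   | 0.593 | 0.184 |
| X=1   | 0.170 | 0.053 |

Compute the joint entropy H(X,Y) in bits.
1.5556 bits

H(X,Y) = -Σ_{x,y} P(x,y) log₂ P(x,y). Per-cell terms -P(x,y)·log₂P(x,y):
  X=0: 0.44706, 0.44937
  X=1: 0.43459, 0.22461
Sum of the 4 terms: H(X,Y) = 1.5556 bits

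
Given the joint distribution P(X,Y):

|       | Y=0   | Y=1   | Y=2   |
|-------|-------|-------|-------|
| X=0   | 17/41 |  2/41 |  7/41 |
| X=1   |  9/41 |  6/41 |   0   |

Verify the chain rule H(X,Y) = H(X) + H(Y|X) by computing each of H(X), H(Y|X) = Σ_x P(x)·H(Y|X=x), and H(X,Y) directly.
H(X) = 0.9474 bits, H(Y|X) = 1.1131 bits, H(X,Y) = 2.0605 bits

Marginal of X (row sums):
  P(X=0) = 17/41 + 2/41 + 7/41 = 26/41
  P(X=1) = 9/41 + 6/41 + 0 = 15/41
H(X) = -[(26/41)·log₂(26/41) + (15/41)·log₂(15/41)]
  = 0.4167 + 0.5307 = 0.9474 bits

H(Y|X) = Σ_x P(x)·H(Y|X=x):
  X=0: P(X=0) = 26/41, P(Y|X=0) = (17/26, 1/13, 7/26) → H(Y|X=0) = 1.1951
  X=1: P(X=1) = 15/41, P(Y|X=1) = (3/5, 2/5, 0) → H(Y|X=1) = 0.9710
H(Y|X) = (26/41)·1.1951 + (15/41)·0.9710 = 1.1131 bits

H(X,Y) = -Σ_{x,y} P(x,y) log₂ P(x,y). Per-cell terms -P(x,y)·log₂P(x,y):
  X=0: 0.5266, 0.2126, 0.4354
  X=1: 0.4802, 0.4057, 0.0000
  (cells with P = 0 contribute 0)
Sum of the 6 terms: H(X,Y) = 2.0605 bits

Chain rule check:
  H(X) + H(Y|X) = 0.9474 + 1.1131 = 2.0605 bits
  H(X,Y) = 2.0605 bits
✓ Chain rule verified.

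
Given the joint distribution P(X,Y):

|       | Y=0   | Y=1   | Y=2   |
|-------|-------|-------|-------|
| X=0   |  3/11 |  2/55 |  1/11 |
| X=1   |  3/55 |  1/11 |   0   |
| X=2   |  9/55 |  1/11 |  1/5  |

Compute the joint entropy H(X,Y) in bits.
2.7492 bits

H(X,Y) = -Σ_{x,y} P(x,y) log₂ P(x,y). Per-cell terms -P(x,y)·log₂P(x,y):
  X=0: 0.5112, 0.1739, 0.3145
  X=1: 0.2289, 0.3145, 0.0000
  X=2: 0.4273, 0.3145, 0.4644
  (cells with P = 0 contribute 0)
Sum of the 9 terms: H(X,Y) = 2.7492 bits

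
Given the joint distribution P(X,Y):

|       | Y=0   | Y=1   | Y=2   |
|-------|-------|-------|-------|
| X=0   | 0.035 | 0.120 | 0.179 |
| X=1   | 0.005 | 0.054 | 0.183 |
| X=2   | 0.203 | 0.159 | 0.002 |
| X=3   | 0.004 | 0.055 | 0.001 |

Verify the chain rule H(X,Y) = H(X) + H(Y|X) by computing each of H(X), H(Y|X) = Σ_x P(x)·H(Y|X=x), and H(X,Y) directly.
H(X) = 1.7980 bits, H(Y|X) = 1.0753 bits, H(X,Y) = 2.8733 bits

Marginal of X (row sums):
  P(X=0) = 0.035 + 0.120 + 0.179 = 0.334
  P(X=1) = 0.005 + 0.054 + 0.183 = 0.242
  P(X=2) = 0.203 + 0.159 + 0.002 = 0.364
  P(X=3) = 0.004 + 0.055 + 0.001 = 0.060
H(X) = -[0.334·log₂(0.334) + 0.242·log₂(0.242) + 0.364·log₂(0.364) + 0.060·log₂(0.060)]
  = 0.52841 + 0.49535 + 0.53071 + 0.24353 = 1.7980 bits

H(Y|X) = Σ_x P(x)·H(Y|X=x):
  X=0: P(X=0) = 0.334, P(Y|X=0) = (35/334, 60/167, 179/334) → H(Y|X=0) = 1.35390
  X=1: P(X=1) = 0.242, P(Y|X=1) = (5/242, 27/121, 183/242) → H(Y|X=1) = 0.90338
  X=2: P(X=2) = 0.364, P(Y|X=2) = (29/52, 159/364, 1/182) → H(Y|X=2) = 1.03304
  X=3: P(X=3) = 0.060, P(Y|X=3) = (1/15, 11/12, 1/60) → H(Y|X=3) = 0.47398
H(Y|X) = 0.334·1.35390 + 0.242·0.90338 + 0.364·1.03304 + 0.060·0.47398 = 1.0753 bits

H(X,Y) = -Σ_{x,y} P(x,y) log₂ P(x,y). Per-cell terms -P(x,y)·log₂P(x,y):
  X=0: 0.16928, 0.36707, 0.44427
  X=1: 0.03822, 0.22739, 0.44837
  X=2: 0.46699, 0.42181, 0.01793
  X=3: 0.03186, 0.23014, 0.00997
Sum of the 12 terms: H(X,Y) = 2.8733 bits

Chain rule check:
  H(X) + H(Y|X) = 1.7980 + 1.0753 = 2.8733 bits
  H(X,Y) = 2.8733 bits
✓ Chain rule verified.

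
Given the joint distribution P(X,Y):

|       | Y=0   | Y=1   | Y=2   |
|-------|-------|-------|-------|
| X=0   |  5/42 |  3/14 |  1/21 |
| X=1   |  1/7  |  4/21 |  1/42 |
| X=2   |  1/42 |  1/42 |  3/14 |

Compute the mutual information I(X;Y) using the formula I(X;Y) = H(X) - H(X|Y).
0.3548 bits

I(X;Y) = H(X) - H(X|Y)

Marginal of X (row sums):
  P(X=0) = 5/42 + 3/14 + 1/21 = 8/21
  P(X=1) = 1/7 + 4/21 + 1/42 = 5/14
  P(X=2) = 1/42 + 1/42 + 3/14 = 11/42
H(X) = -[(8/21)·log₂(8/21) + (5/14)·log₂(5/14) + (11/42)·log₂(11/42)]
  = 0.53041 + 0.53051 + 0.50623 = 1.56715 bits

Marginal of Y (column sums):
  P(Y=0) = 5/42 + 1/7 + 1/42 = 2/7
  P(Y=1) = 3/14 + 4/21 + 1/42 = 3/7
  P(Y=2) = 1/21 + 1/42 + 3/14 = 2/7
H(X|Y) = Σ_y P(y)·H(X|Y=y):
  Y=0: P(Y=0) = 2/7, P(X|Y=0) = (5/12, 1/2, 1/12) → H(X|Y=0) = 1.32501
  Y=1: P(Y=1) = 3/7, P(X|Y=1) = (1/2, 4/9, 1/18) → H(X|Y=1) = 1.25163
  Y=2: P(Y=2) = 2/7, P(X|Y=2) = (1/6, 1/12, 3/4) → H(X|Y=2) = 1.04085
H(X|Y) = (2/7)·1.32501 + (3/7)·1.25163 + (2/7)·1.04085 = 1.21237 bits

I(X;Y) = H(X) - H(X|Y) = 1.56715 - 1.21237 = 0.3548 bits

Cross-check via I(X;Y) = H(X) + H(Y) - H(X,Y): computing H(Y) from the column sums and H(X,Y) from the 9 cells in the same way gives H(Y) = 1.55666 bits and H(X,Y) = 2.76903 bits, so
I(X;Y) = 1.56715 + 1.55666 - 2.76903 = 0.3548 bits ✓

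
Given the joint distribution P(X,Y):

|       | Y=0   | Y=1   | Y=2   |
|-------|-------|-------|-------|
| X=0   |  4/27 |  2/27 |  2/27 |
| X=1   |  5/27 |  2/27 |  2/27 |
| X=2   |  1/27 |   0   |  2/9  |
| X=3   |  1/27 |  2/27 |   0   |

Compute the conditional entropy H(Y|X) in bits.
1.1784 bits

H(Y|X) = H(X,Y) - H(X)

H(X,Y) = -Σ_{x,y} P(x,y) log₂ P(x,y). Per-cell terms -P(x,y)·log₂P(x,y):
  X=0: 0.40813, 0.27814, 0.27814
  X=1: 0.45055, 0.27814, 0.27814
  X=2: 0.17611, 0.00000, 0.48221
  X=3: 0.17611, 0.27814, 0.00000
  (cells with P = 0 contribute 0)
Sum of the 12 terms: H(X,Y) = 3.0838 bits

Marginal of X (row sums):
  P(X=0) = 4/27 + 2/27 + 2/27 = 8/27
  P(X=1) = 5/27 + 2/27 + 2/27 = 1/3
  P(X=2) = 1/27 + 0 + 2/9 = 7/27
  P(X=3) = 1/27 + 2/27 + 0 = 1/9
H(X) = -[(8/27)·log₂(8/27) + (1/3)·log₂(1/3) + (7/27)·log₂(7/27) + (1/9)·log₂(1/9)]
  = 0.51997 + 0.52832 + 0.50492 + 0.35221 = 1.9054 bits

H(Y|X) = H(X,Y) - H(X) = 3.0838 - 1.9054 = 1.1784 bits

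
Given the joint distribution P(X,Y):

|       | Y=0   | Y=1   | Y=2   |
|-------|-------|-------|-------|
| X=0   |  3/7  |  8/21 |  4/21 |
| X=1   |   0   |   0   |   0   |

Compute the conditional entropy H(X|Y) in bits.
0.0000 bits

H(X|Y) = H(X,Y) - H(Y)

H(X,Y) = -Σ_{x,y} P(x,y) log₂ P(x,y). Per-cell terms -P(x,y)·log₂P(x,y):
  X=0: 0.5239, 0.5304, 0.4557
  X=1: 0.0000, 0.0000, 0.0000
  (cells with P = 0 contribute 0)
Sum of the 6 terms: H(X,Y) = 1.5100 bits

Marginal of Y (column sums):
  P(Y=0) = 3/7 + 0 = 3/7
  P(Y=1) = 8/21 + 0 = 8/21
  P(Y=2) = 4/21 + 0 = 4/21
H(Y) = -[(3/7)·log₂(3/7) + (8/21)·log₂(8/21) + (4/21)·log₂(4/21)]
  = 0.5239 + 0.5304 + 0.4557 = 1.5100 bits

H(X|Y) = H(X,Y) - H(Y) = 1.5100 - 1.5100 = 0.0000 bits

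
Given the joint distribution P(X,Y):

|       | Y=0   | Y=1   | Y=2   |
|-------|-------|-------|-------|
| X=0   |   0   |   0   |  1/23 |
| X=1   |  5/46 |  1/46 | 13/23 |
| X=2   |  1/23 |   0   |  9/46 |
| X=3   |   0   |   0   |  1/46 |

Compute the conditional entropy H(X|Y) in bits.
1.1461 bits

H(X|Y) = H(X,Y) - H(Y)

H(X,Y) = -Σ_{x,y} P(x,y) log₂ P(x,y). Per-cell terms -P(x,y)·log₂P(x,y):
  X=0: 0.000000, 0.000000, 0.196677
  X=1: 0.348004, 0.120077, 0.465243
  X=2: 0.196677, 0.000000, 0.460494
  X=3: 0.000000, 0.000000, 0.120077
  (cells with P = 0 contribute 0)
Sum of the 12 terms: H(X,Y) = 1.90725 bits

Marginal of Y (column sums):
  P(Y=0) = 0 + 5/46 + 1/23 + 0 = 7/46
  P(Y=1) = 0 + 1/46 + 0 + 0 = 1/46
  P(Y=2) = 1/23 + 13/23 + 9/46 + 1/46 = 19/23
H(Y) = -[(7/46)·log₂(7/46) + (1/46)·log₂(1/46) + (19/23)·log₂(19/23)]
  = 0.413336 + 0.120077 + 0.227698 = 0.76111 bits

H(X|Y) = H(X,Y) - H(Y) = 1.90725 - 0.76111 = 1.1461 bits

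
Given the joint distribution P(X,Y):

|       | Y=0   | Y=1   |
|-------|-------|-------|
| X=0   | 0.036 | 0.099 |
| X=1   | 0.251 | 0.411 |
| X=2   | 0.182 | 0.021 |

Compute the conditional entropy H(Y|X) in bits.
0.8442 bits

H(Y|X) = H(X,Y) - H(X)

H(X,Y) = -Σ_{x,y} P(x,y) log₂ P(x,y). Per-cell terms -P(x,y)·log₂P(x,y):
  X=0: 0.172651, 0.330306
  X=1: 0.500554, 0.527227
  X=2: 0.447354, 0.117043
Sum of the 6 terms: H(X,Y) = 2.095135 bits

Marginal of X (row sums):
  P(X=0) = 0.036 + 0.099 = 0.135
  P(X=1) = 0.251 + 0.411 = 0.662
  P(X=2) = 0.182 + 0.021 = 0.203
H(X) = -[0.135·log₂(0.135) + 0.662·log₂(0.662) + 0.203·log₂(0.203)]
  = 0.390011 + 0.393954 + 0.466991 = 1.250956 bits

H(Y|X) = H(X,Y) - H(X) = 2.095135 - 1.250956 = 0.8442 bits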